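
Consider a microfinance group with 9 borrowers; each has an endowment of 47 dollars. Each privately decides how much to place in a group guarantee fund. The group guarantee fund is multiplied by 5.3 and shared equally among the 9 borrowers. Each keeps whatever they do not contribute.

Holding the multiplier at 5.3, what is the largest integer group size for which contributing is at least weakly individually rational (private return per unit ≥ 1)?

Private return per unit is 5.3/(group size), which is ≥ 1 whenever the group size is ≤ 5.3.
The largest such integer is 5.

5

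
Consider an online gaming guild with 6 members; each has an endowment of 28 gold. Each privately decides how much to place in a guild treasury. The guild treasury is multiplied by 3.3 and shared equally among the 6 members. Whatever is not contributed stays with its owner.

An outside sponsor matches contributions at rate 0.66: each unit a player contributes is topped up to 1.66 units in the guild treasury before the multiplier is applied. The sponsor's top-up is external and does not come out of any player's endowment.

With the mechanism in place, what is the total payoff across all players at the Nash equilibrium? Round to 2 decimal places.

168.00 gold

With the mechanism, a contributed unit returns 3.3 × 1.66 / 6 = 0.9130 per unit of net cost — still below 1 — so contributing 0 remains dominant for every player.
Everyone keeps their endowment and the group total is 6 × 28 = 168.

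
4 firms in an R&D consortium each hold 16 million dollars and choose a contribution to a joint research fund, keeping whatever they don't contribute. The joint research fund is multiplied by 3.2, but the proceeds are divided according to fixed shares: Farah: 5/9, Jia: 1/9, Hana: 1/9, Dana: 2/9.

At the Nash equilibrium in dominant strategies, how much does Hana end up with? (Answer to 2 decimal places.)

21.69 million dollars

A player with share s gets back 3.2·s per unit contributed, so full contribution is dominant for anyone with s > 1/3.2 = 0.3125 and zero contribution is dominant for anyone below.
Farah alone (share 5/9) is above the threshold, contributing 16; the remaining 3 contribute 0. Total contributed: 16.
Hana keeps 16 and receives 3.2 × 16 × 1/9 = 5.69 from the joint research fund, for a payoff of 21.69.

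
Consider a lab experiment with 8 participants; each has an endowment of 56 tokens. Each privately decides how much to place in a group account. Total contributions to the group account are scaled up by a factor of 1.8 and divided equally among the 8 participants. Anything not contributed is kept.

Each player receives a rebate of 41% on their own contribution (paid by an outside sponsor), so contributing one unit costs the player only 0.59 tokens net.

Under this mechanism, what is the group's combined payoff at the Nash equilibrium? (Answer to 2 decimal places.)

448.00 tokens

The effective private return is (1.8/8) / 0.59 = 0.3814, which is still under 1, so the mechanism doesn't change anyone's dominant strategy: zero contribution.
At the Nash equilibrium no one contributes; group total payoff = 8 × 56 = 448.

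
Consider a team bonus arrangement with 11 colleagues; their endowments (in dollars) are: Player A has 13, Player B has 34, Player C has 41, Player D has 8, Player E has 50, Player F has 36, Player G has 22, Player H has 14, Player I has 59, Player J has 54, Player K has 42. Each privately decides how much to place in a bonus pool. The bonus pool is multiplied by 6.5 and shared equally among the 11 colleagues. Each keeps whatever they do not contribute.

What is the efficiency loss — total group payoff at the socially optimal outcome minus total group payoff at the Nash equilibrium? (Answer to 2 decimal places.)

2051.50 dollars

The private return per contributed unit is 6.5/11 = 0.5909 < 1 for every player regardless of endowment, so the Nash equilibrium is zero contribution and the group total is Σ E_j = 13 + 34 + 41 + 8 + 50 + 36 + 22 + 14 + 59 + 54 + 42 = 373.
Each contributed unit returns 6.500 to the group, so the social optimum is full contribution by everyone: group total = 6.500 × 373 = 2424.50.
Efficiency loss = (6.500 − 1) × 373 = 2051.50.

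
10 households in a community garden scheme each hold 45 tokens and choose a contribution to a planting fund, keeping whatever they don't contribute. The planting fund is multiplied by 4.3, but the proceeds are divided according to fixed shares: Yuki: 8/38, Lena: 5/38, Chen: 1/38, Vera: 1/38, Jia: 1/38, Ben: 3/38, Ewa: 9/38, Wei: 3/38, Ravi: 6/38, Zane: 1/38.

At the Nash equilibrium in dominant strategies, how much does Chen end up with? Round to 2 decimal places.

For player j, contributing a unit is worthwhile iff 4.3 × (j's share) ≥ 1, i.e. iff j's share is at least 0.2326.
The only share above 0.2326 is Ewa's 9/38, contributing 45; the remaining 9 contribute 0. Total contributed: 45.
Chen keeps 45 and receives 4.3 × 45 × 1/38 = 5.09 from the planting fund, for a payoff of 50.09.

50.09 tokens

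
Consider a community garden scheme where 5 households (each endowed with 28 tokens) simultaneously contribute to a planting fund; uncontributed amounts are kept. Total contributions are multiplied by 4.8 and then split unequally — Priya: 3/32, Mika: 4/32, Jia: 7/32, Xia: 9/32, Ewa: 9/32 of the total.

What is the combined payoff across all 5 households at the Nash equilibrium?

Each unit j contributes comes back to j as 4.8 × (j's share), so j prefers to contribute only if that share exceeds 1/4.8 = 0.2083; otherwise keeping the unit dominates.
Jia, Xia and Ewa are above the threshold, contributing 28 each; the remaining 2 contribute 0. Total contributed: 84.
The planting fund pays out 4.8 × 84 = 403.20 in total (split across the unequal shares, but the aggregate is all that matters for the group sum).
The 2 free-riders keep 28 each, adding 56. Group total = 56 + 403.20 = 459.20.

459.20 tokens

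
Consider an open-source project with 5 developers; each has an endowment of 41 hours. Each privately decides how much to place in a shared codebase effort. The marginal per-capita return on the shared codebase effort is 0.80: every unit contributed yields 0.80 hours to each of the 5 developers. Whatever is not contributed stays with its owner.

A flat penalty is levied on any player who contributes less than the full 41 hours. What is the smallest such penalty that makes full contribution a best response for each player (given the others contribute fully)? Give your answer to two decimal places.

Given the others contribute fully, the best deviation is to contribute 0 (any partial contribution still incurs the fine and gives up units whose private return 0.80 is below 1).
Deviating from 41 to 0 saves 41 hours but forfeits the deviator's share of the drop in the shared codebase effort: 0.80 × 41 = 32.80.
So the deviation gain is 41 − 32.80 = 8.20, and the fine must be at least 8.20 hours to wipe it out.

8.20 hours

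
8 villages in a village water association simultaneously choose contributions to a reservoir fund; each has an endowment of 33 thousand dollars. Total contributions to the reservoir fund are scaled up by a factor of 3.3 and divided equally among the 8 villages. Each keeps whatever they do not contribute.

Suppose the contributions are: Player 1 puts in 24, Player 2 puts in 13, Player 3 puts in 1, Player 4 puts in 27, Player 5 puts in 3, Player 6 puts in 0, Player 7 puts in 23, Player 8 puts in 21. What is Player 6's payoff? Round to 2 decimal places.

79.20 thousand dollars

Total contributed: 24 + 13 + 1 + 27 + 3 + 0 + 23 + 21 = 112.
Each receives 3.3 × 112 / 8 = 46.20 from the reservoir fund.
Player 6 keeps 33 − 0 = 33, so Player 6's payoff is 33 + 46.20 = 79.20.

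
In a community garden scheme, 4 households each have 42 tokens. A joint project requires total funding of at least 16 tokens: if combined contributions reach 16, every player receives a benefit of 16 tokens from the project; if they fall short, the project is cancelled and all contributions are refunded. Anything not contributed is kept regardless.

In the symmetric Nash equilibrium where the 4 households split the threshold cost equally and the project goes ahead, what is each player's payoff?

54 tokens

Equal share of the threshold: 16/4 = 4.
At this profile no one gains by cutting their contribution: any cut drops the total below 16, the project is cancelled, contributions are refunded, and the deviator ends with 42, which is less than 42 − 4 + 16 = 54. Contributing more than 4 just wastes the excess. So contributing exactly 4 is a best response.
Each player's payoff: 42 − 4 + 16 = 54.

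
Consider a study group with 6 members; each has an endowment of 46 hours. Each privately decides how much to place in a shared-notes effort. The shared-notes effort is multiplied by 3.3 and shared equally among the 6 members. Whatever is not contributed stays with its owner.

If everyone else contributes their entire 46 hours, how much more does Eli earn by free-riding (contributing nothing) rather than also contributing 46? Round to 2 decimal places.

Switching from a contribution of 46 to 0 lets Eli keep an extra 46 hours, but lowers the shared-notes effort by 46, which costs Eli their own share of that drop: 3.3/6 × 46 = 25.30.
Net gain = 46 − 25.30 = 20.70. The private return per contributed unit (0.5500) is below 1, so free-riding is indeed the best response regardless of what the others do.

20.70 hours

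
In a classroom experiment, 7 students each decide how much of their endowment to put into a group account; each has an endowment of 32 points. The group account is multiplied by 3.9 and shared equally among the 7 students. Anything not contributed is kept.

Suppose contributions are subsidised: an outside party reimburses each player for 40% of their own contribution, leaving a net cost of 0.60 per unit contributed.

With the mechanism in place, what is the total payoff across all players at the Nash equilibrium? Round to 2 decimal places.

Even with the mechanism, each unit contributed returns only (3.9/7) / 0.60 = 0.9286 per unit of net cost, so contributing nothing is still dominant.
At the Nash equilibrium no one contributes; group total payoff = 7 × 32 = 224.

224.00 points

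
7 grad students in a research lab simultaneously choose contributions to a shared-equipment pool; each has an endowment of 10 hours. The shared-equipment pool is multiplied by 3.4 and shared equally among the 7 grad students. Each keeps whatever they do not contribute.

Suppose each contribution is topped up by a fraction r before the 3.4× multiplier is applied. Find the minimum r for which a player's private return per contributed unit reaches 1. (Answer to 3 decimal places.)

1.059

With matching at rate r, one contributed unit becomes (1 + r) in the shared-equipment pool and returns 3.4 × (1 + r) / 7 to the contributor.
Setting this equal to 1: 1 + r = 7/3.4 = 2.0588.
So the minimum matching rate is r = 2.0588 − 1 = 1.059.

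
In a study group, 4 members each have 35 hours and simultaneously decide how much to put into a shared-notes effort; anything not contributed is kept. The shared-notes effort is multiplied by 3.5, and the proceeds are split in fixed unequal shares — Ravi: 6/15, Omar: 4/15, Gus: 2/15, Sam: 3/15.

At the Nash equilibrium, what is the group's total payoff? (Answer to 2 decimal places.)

227.50 hours

Player j's private return per contributed unit is 3.5 × (j's share). Contributing is weakly dominant for j when that share is at least 1/3.5 = 0.2857, and contributing 0 is dominant otherwise.
Only Ravi (6/15) clears that bar, contributing 35; the remaining 3 contribute 0. Total contributed: 35.
The shared-notes effort pays out 3.5 × 35 = 122.50 in total (split across the unequal shares, but the aggregate is all that matters for the group sum).
The 3 free-riders keep 35 each, adding 105. Group total = 105 + 122.50 = 227.50.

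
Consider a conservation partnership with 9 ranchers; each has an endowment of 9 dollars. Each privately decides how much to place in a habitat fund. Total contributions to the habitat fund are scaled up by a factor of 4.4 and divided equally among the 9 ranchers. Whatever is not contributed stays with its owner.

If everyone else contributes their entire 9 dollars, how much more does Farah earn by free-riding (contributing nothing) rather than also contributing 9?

4.60 dollars

Switching from a contribution of 9 to 0 lets Farah keep an extra 9 dollars, but lowers the habitat fund by 9, which costs Farah their own share of that drop: 4.4/9 × 9 = 4.40.
Net gain = 9 − 4.40 = 4.60. The private return per contributed unit (0.4889) is below 1, so free-riding is indeed the best response regardless of what the others do.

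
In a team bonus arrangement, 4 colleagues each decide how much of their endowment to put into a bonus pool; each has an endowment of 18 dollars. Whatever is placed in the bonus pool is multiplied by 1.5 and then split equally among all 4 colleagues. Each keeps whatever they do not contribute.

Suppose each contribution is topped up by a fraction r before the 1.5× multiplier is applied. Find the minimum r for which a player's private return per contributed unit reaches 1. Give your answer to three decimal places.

1.667

With matching at rate r, one contributed unit becomes (1 + r) in the bonus pool and returns 1.5 × (1 + r) / 4 to the contributor.
Setting this equal to 1: 1 + r = 4/1.5 = 2.6667.
So the minimum matching rate is r = 2.6667 − 1 = 1.667.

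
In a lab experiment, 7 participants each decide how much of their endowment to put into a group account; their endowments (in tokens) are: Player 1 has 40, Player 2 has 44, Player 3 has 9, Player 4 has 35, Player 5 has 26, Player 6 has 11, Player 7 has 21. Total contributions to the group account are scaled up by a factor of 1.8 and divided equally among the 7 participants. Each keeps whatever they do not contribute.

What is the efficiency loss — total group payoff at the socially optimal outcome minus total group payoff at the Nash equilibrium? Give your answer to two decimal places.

The private return per contributed unit is 1.8/7 = 0.2571 < 1 for every player regardless of endowment, so the Nash equilibrium is zero contribution and the group total is Σ E_j = 40 + 44 + 9 + 35 + 26 + 11 + 21 = 186.
Each contributed unit returns 1.800 to the group, so the social optimum is full contribution by everyone: group total = 1.800 × 186 = 334.80.
Efficiency loss = (1.800 − 1) × 186 = 148.80.

148.80 tokens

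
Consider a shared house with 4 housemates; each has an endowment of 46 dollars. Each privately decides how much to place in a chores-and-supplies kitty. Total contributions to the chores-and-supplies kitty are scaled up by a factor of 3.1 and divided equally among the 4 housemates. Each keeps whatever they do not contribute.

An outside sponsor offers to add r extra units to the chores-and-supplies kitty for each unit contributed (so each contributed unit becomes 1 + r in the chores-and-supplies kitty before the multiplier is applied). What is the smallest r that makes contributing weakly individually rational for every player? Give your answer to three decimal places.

With matching at rate r, one contributed unit becomes (1 + r) in the chores-and-supplies kitty and returns 3.1 × (1 + r) / 4 to the contributor.
Setting this equal to 1: 1 + r = 4/3.1 = 1.2903.
So the minimum matching rate is r = 1.2903 − 1 = 0.290.

0.290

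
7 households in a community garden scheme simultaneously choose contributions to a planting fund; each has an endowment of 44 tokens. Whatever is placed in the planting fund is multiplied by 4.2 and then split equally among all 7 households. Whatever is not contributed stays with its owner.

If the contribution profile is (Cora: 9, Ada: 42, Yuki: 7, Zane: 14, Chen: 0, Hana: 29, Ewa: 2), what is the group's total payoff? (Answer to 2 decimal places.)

637.60 tokens

Total contributed: 9 + 42 + 7 + 14 + 0 + 29 + 2 = 103; total kept: 7 × 44 − 103 = 205.
The planting fund pays out 4.2 × 103 = 432.60 in aggregate.
Group total = 205 + 432.60 = 637.60.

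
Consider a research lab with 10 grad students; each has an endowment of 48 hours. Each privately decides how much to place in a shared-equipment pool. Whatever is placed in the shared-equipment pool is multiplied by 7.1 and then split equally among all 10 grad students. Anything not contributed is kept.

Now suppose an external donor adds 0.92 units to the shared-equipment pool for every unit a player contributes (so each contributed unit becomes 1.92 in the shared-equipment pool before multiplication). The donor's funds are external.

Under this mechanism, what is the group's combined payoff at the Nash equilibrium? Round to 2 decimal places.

The effective private return per unit is now 7.1 × 1.92 / 10 = 1.3632 > 1, so every player's dominant strategy flips to full contribution.
At the Nash equilibrium everyone contributes 48. Group total payoff = 7.1 × 1.92 × 480 = 6543.36.

6543.36 hours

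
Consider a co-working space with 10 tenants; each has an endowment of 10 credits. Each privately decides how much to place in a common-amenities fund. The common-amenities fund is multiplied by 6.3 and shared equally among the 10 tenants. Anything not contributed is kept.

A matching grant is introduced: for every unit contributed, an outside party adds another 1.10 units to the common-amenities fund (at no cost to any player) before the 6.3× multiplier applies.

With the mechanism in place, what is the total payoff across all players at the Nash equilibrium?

With the mechanism, a contributed unit returns 6.3 × 2.10 / 10 = 1.3230 per unit of net cost to the contributor — now above 1 — so contributing fully is weakly dominant for every player.
At the Nash equilibrium everyone contributes 10. Group total payoff = 6.3 × 2.10 × 100 = 1323.00.

1323.00 credits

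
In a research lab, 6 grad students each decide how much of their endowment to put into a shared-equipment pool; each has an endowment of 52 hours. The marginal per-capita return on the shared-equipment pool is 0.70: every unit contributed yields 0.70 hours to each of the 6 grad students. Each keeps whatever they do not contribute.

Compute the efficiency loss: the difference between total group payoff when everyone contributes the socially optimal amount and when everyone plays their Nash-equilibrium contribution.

998.40 hours

The private return per contributed unit is 0.70 < 1, so contributing 0 is dominant for every player. At the Nash equilibrium everyone keeps their 52, and the group total is 6 × 52 = 312.
Each contributed unit returns 4.200 to the group as a whole (0.70 to each of 6 players), which exceeds 1, so the social optimum is full contribution: group total = 4.200 × 312 = 1310.40.
Efficiency loss = 1310.40 − 312 = 998.40.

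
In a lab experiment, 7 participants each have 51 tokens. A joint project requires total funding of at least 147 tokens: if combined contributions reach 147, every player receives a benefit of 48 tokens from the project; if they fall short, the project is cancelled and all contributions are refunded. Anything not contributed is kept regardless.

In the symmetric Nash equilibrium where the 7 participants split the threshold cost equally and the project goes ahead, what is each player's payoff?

Equal share of the threshold: 147/7 = 21.
At this profile no one gains by cutting their contribution: any cut drops the total below 147, the project is cancelled, contributions are refunded, and the deviator ends with 51, which is less than 51 − 21 + 48 = 78. Contributing more than 21 just wastes the excess. So contributing exactly 21 is a best response.
Each player's payoff: 51 − 21 + 48 = 78.

78 tokens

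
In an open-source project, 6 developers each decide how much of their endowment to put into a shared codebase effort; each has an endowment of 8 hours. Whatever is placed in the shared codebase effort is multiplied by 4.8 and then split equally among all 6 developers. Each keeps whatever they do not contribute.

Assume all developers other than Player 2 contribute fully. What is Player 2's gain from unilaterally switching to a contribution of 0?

1.60 hours

Switching from a contribution of 8 to 0 lets Player 2 keep an extra 8 hours, but lowers the shared codebase effort by 8, which costs Player 2 their own share of that drop: 4.8/6 × 8 = 6.40.
Net gain = 8 − 6.40 = 1.60. The private return per contributed unit (0.8000) is below 1, so free-riding is indeed the best response regardless of what the others do.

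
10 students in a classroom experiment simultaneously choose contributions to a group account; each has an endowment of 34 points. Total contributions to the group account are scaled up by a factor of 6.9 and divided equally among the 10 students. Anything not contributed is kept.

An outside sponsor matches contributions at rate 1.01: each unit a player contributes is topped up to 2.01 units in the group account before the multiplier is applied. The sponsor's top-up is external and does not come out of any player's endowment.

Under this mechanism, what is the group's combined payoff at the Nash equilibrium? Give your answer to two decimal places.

4715.46 points

The effective private return per unit is now 6.9 × 2.01 / 10 = 1.3869 > 1, so every player's dominant strategy flips to full contribution.
At the Nash equilibrium everyone contributes 34. Group total payoff = 6.9 × 2.01 × 340 = 4715.46.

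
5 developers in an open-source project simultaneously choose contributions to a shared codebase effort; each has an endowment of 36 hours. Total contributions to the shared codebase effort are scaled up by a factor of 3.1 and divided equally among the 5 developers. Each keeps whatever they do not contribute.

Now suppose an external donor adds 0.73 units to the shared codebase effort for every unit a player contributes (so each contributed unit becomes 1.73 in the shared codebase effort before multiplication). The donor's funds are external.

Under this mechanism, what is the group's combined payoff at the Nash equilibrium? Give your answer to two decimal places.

965.34 hours

Under the mechanism each unit contributed yields 3.1 × 1.73 / 5 = 1.0726 back to its contributor per unit of net cost, which exceeds 1, making full contribution the dominant choice for everyone.
At the Nash equilibrium everyone contributes 36. Group total payoff = 3.1 × 1.73 × 180 = 965.34.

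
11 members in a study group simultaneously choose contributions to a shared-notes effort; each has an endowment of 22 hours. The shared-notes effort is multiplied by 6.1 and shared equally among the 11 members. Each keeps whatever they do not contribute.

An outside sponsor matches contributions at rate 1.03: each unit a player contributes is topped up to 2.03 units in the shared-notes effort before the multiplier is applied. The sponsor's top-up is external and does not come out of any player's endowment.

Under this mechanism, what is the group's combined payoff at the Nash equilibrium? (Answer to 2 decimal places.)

2996.69 hours

With the mechanism, a contributed unit returns 6.1 × 2.03 / 11 = 1.1257 per unit of net cost to the contributor — now above 1 — so contributing fully is weakly dominant for every player.
At the Nash equilibrium everyone contributes 22. Group total payoff = 6.1 × 2.03 × 242 = 2996.69.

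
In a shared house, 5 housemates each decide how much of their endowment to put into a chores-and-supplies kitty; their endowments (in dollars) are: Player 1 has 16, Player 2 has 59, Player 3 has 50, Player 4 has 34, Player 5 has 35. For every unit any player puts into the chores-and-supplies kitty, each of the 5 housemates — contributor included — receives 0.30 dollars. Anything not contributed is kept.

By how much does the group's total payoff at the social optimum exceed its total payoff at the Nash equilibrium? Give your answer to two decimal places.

The private return per contributed unit is 0.30 < 1 for everyone, so the Nash equilibrium is zero contribution and the group total is Σ E_j = 16 + 59 + 50 + 34 + 35 = 194.
Each contributed unit returns 1.500 to the group, so the social optimum is full contribution by everyone: group total = 1.500 × 194 = 291.00.
Efficiency loss = (1.500 − 1) × 194 = 97.00.

97.00 dollars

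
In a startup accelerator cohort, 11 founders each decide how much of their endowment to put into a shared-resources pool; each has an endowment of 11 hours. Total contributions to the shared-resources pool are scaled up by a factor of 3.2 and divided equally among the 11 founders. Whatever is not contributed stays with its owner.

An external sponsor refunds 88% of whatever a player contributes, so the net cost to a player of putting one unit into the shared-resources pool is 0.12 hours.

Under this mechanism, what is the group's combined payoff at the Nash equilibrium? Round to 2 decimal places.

Under the mechanism each unit contributed yields (3.2/11) / 0.12 = 2.4242 back to its contributor per unit of net cost, which exceeds 1, making full contribution the dominant choice for everyone.
So the Nash equilibrium is full contribution by all 11; the group earns 11 × (11 × 0.88 + 3.2 × 11) = 493.68.

493.68 hours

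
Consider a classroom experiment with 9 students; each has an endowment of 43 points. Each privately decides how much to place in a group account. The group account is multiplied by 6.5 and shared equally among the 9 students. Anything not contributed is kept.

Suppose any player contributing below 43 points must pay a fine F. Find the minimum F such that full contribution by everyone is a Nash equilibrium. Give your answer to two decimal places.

11.94 points

Given the others contribute fully, the best deviation is to contribute 0 (any partial contribution still incurs the fine and gives up units whose private return 0.7222 is below 1).
Deviating from 43 to 0 saves 43 points but forfeits the deviator's share of the drop in the group account: 6.5/9 × 43 = 31.06.
So the deviation gain is 43 − 31.06 = 11.94, and the fine must be at least 11.94 points to wipe it out.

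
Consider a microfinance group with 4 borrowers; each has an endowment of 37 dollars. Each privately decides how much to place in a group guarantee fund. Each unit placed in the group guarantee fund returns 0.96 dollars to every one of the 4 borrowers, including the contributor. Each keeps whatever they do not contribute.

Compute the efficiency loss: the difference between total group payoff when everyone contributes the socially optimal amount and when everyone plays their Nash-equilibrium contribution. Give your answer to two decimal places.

The private return per contributed unit is 0.96 < 1, so contributing 0 is dominant for every player. At the Nash equilibrium everyone keeps their 37, and the group total is 4 × 37 = 148.
Each contributed unit returns 3.840 to the group as a whole (0.96 to each of 4 players), which exceeds 1, so the social optimum is full contribution: group total = 3.840 × 148 = 568.32.
Efficiency loss = 568.32 − 148 = 420.32.

420.32 dollars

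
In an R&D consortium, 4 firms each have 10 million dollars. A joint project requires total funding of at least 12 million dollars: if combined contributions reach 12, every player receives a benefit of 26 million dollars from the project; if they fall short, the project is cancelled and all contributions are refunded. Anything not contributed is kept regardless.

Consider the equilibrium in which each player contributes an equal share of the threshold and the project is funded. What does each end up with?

Equal share of the threshold: 12/4 = 3.
At this profile no one gains by cutting their contribution: any cut drops the total below 12, the project is cancelled, contributions are refunded, and the deviator ends with 10, which is less than 10 − 3 + 26 = 33. Contributing more than 3 just wastes the excess. So contributing exactly 3 is a best response.
Each player's payoff: 10 − 3 + 26 = 33.

33 million dollars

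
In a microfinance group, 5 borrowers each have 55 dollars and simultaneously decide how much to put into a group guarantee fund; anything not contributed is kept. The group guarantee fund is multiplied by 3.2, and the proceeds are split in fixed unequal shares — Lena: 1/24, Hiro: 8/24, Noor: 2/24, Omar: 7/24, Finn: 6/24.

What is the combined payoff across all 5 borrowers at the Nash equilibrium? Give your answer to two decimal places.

396.00 dollars

Each unit j contributes comes back to j as 3.2 × (j's share), so j prefers to contribute only if that share exceeds 1/3.2 = 0.3125; otherwise keeping the unit dominates.
Hiro alone (share 8/24) is above the threshold, contributing 55; the remaining 4 contribute 0. Total contributed: 55.
The group guarantee fund pays out 3.2 × 55 = 176.00 in total (split across the unequal shares, but the aggregate is all that matters for the group sum).
The 4 free-riders keep 55 each, adding 220. Group total = 220 + 176.00 = 396.00.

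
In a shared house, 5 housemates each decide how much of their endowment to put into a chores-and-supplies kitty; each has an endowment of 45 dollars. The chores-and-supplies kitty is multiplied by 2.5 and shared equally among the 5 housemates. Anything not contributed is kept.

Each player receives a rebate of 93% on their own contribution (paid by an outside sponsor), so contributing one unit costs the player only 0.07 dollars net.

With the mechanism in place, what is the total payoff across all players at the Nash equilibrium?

771.75 dollars

Under the mechanism each unit contributed yields (2.5/5) / 0.07 = 7.1429 back to its contributor per unit of net cost, which exceeds 1, making full contribution the dominant choice for everyone.
At the Nash equilibrium everyone contributes 45. Group total payoff = 5 × (45 × 0.93 + 2.5 × 45) = 771.75.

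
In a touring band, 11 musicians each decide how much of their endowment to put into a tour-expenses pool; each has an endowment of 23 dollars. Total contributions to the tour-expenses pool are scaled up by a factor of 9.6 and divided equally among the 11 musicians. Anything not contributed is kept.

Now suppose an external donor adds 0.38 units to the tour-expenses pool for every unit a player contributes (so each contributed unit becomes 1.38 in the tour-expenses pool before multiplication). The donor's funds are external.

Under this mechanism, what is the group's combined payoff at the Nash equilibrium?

3351.74 dollars

Under the mechanism each unit contributed yields 9.6 × 1.38 / 11 = 1.2044 back to its contributor per unit of net cost, which exceeds 1, making full contribution the dominant choice for everyone.
At the Nash equilibrium everyone contributes 23. Group total payoff = 9.6 × 1.38 × 253 = 3351.74.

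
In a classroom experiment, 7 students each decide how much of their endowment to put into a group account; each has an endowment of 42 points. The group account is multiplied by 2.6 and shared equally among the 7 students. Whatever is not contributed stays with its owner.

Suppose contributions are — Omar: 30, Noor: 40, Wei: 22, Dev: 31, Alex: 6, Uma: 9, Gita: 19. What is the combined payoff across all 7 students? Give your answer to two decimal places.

Total contributed: 30 + 40 + 22 + 31 + 6 + 9 + 19 = 157; total kept: 7 × 42 − 157 = 137.
The group account pays out 2.6 × 157 = 408.20 in aggregate.
Group total = 137 + 408.20 = 545.20.

545.20 points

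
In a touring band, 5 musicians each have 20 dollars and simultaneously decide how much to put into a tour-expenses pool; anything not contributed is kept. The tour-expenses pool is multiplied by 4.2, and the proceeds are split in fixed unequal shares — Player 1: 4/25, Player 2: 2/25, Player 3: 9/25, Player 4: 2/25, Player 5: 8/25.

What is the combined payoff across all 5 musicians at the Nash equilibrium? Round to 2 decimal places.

228.00 dollars

A player with share s gets back 4.2·s per unit contributed, so full contribution is dominant for anyone with s > 1/4.2 = 0.2381 and zero contribution is dominant for anyone below.
The shares above 0.2381 belong to Player 3 and Player 5, contributing 20 each; the remaining 3 contribute 0. Total contributed: 40.
The tour-expenses pool pays out 4.2 × 40 = 168.00 in total (split across the unequal shares, but the aggregate is all that matters for the group sum).
The 3 free-riders keep 20 each, adding 60. Group total = 60 + 168.00 = 228.00.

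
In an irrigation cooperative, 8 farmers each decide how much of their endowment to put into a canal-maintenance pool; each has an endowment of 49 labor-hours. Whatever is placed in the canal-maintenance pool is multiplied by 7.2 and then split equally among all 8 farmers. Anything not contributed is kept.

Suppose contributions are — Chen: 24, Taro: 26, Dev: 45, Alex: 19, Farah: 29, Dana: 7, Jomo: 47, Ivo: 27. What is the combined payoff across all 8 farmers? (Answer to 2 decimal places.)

1780.80 labor-hours

Total contributed: 24 + 26 + 45 + 19 + 29 + 7 + 47 + 27 = 224; total kept: 8 × 49 − 224 = 168.
The canal-maintenance pool pays out 7.2 × 224 = 1612.80 in aggregate.
Group total = 168 + 1612.80 = 1780.80.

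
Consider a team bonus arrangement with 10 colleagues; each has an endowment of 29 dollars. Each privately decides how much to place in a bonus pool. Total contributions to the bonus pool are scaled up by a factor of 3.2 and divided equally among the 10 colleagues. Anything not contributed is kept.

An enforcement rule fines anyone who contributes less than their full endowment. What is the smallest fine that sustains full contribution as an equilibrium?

Given the others contribute fully, the best deviation is to contribute 0 (any partial contribution still incurs the fine and gives up units whose private return 0.3200 is below 1).
Deviating from 29 to 0 saves 29 dollars but forfeits the deviator's share of the drop in the bonus pool: 3.2/10 × 29 = 9.28.
So the deviation gain is 29 − 9.28 = 19.72, and the fine must be at least 19.72 dollars to wipe it out.

19.72 dollars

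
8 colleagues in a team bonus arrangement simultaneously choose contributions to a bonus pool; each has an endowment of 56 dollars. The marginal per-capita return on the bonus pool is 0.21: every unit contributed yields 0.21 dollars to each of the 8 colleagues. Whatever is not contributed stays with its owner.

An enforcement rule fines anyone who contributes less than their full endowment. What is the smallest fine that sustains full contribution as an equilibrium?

44.24 dollars

Given the others contribute fully, the best deviation is to contribute 0 (any partial contribution still incurs the fine and gives up units whose private return 0.21 is below 1).
Deviating from 56 to 0 saves 56 dollars but forfeits the deviator's share of the drop in the bonus pool: 0.21 × 56 = 11.76.
So the deviation gain is 56 − 11.76 = 44.24, and the fine must be at least 44.24 dollars to wipe it out.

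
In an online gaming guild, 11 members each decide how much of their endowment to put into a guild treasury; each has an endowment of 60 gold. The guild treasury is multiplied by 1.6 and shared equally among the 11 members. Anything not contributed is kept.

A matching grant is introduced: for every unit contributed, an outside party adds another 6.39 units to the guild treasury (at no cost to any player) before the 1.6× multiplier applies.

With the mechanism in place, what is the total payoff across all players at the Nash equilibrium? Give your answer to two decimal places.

Under the mechanism each unit contributed yields 1.6 × 7.39 / 11 = 1.0749 back to its contributor per unit of net cost, which exceeds 1, making full contribution the dominant choice for everyone.
At the Nash equilibrium everyone contributes 60. Group total payoff = 1.6 × 7.39 × 660 = 7803.84.

7803.84 gold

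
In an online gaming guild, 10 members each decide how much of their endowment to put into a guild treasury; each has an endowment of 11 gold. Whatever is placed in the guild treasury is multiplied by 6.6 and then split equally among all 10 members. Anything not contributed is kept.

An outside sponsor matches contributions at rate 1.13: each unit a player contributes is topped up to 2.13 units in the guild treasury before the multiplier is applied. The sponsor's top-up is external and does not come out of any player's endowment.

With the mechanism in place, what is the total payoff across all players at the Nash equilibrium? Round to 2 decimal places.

Under the mechanism each unit contributed yields 6.6 × 2.13 / 10 = 1.4058 back to its contributor per unit of net cost, which exceeds 1, making full contribution the dominant choice for everyone.
So the Nash equilibrium is full contribution by all 10; the group earns 6.6 × 2.13 × 110 = 1546.38.

1546.38 gold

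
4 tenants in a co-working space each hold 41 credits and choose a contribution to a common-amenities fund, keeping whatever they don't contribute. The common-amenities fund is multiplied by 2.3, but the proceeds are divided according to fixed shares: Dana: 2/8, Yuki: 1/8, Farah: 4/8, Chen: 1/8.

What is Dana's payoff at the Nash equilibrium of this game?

64.58 credits

For player j, contributing a unit is worthwhile iff 2.3 × (j's share) ≥ 1, i.e. iff j's share is at least 0.4348.
Only Farah (4/8) clears that bar, contributing 41; the remaining 3 contribute 0. Total contributed: 41.
Dana keeps 41 and receives 2.3 × 41 × 2/8 = 23.58 from the common-amenities fund, for a payoff of 64.58.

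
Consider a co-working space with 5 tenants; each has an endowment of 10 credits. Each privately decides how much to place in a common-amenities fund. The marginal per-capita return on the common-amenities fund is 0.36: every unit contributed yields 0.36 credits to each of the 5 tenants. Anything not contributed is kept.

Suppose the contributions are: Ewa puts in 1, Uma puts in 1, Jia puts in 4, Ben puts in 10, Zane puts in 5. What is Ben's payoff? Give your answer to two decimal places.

7.56 credits

Total contributed: 1 + 1 + 4 + 10 + 5 = 21.
Each receives 0.36 × 21 = 7.56 from the common-amenities fund.
Ben keeps 10 − 10 = 0, so Ben's payoff is 0 + 7.56 = 7.56.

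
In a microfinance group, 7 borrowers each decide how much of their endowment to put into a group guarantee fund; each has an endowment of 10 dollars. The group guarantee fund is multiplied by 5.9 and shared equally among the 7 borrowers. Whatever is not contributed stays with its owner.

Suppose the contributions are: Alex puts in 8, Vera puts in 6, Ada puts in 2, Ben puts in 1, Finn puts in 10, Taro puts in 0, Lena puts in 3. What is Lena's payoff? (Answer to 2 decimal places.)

Total contributed: 8 + 6 + 2 + 1 + 10 + 0 + 3 = 30.
Each receives 5.9 × 30 / 7 = 25.29 from the group guarantee fund.
Lena keeps 10 − 3 = 7, so Lena's payoff is 7 + 25.29 = 32.29.

32.29 dollars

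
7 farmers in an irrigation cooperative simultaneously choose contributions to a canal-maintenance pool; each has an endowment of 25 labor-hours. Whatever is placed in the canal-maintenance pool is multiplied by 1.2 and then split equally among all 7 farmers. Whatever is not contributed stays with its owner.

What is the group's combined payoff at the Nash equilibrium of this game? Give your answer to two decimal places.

Each contributed unit returns 1.2/7 = 0.1714 to its contributor — below 1 — so contributing 0 is dominant for every player. At the Nash equilibrium everyone keeps their 25, and the group total is 7 × 25 = 175.

175.00 labor-hours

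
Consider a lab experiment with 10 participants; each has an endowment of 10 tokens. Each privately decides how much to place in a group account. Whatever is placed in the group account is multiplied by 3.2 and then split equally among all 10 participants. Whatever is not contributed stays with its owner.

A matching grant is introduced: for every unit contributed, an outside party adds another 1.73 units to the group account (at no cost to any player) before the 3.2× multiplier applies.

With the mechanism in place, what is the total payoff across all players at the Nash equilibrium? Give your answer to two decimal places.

With the mechanism, a contributed unit returns 3.2 × 2.73 / 10 = 0.8736 per unit of net cost — still below 1 — so contributing 0 remains dominant for every player.
Everyone keeps their endowment and the group total is 10 × 10 = 100.

100.00 tokens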